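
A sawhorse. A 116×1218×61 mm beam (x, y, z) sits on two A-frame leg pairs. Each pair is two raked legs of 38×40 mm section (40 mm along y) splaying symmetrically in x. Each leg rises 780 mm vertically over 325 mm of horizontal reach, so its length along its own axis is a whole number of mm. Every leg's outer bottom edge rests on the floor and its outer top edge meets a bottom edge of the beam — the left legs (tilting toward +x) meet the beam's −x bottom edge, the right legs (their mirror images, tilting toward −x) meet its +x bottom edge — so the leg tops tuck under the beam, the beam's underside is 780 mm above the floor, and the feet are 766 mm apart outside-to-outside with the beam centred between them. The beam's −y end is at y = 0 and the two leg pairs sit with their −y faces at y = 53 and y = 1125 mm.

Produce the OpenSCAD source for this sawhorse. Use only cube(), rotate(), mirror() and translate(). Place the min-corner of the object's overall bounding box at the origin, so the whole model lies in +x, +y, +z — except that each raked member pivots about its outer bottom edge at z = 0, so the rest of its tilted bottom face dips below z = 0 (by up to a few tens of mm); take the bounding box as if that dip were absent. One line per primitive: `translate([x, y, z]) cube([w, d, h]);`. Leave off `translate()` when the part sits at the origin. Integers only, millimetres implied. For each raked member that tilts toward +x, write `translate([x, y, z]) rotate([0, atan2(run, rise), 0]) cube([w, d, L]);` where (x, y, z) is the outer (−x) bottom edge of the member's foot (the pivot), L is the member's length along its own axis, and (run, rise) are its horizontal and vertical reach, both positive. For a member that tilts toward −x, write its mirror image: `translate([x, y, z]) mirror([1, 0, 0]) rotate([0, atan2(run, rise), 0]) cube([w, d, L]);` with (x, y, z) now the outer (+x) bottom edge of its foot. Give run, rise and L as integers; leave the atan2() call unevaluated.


// leg length = √(325² + 780²) = 845
// right-leg outer foot x = 2·325 + 116 = 766
// beam min-corner = (325, 0, 780)
translate([325, 0, 780]) cube([116, 1218, 61]);
translate([0, 53, 0]) rotate([0, atan2(325, 780), 0]) cube([38, 40, 845]);
translate([766, 53, 0]) mirror([1, 0, 0]) rotate([0, atan2(325, 780), 0]) cube([38, 40, 845]);
translate([0, 1125, 0]) rotate([0, atan2(325, 780), 0]) cube([38, 40, 845]);
translate([766, 1125, 0]) mirror([1, 0, 0]) rotate([0, atan2(325, 780), 0]) cube([38, 40, 845]);


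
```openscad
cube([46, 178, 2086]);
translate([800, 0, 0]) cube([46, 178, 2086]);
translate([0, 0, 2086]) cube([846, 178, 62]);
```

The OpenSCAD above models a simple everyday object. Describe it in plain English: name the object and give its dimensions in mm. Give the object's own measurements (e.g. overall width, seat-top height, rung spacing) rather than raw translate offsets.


A door frame. The clear opening is 754 mm wide and 2086 mm high. Two 46 mm wide jambs, 178 mm deep, stand either side of the opening from the floor to the top of the opening. A 62 mm thick head sits across the top of both jambs, spanning the full outside width of the frame.


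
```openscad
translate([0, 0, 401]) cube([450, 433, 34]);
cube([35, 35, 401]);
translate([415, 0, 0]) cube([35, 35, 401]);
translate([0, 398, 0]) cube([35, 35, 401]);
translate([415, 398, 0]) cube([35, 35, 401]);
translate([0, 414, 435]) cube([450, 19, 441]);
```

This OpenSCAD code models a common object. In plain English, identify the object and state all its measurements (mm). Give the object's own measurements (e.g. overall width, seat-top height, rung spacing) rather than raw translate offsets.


A chair. The seat is a 450×433×34 mm slab with its top at z = 435 mm, on four 35×35 mm corner legs (flush with the seat edges, standing on z = 0). A flat backrest 19 mm thick, 441 mm tall, spans the full seat width and rises from the seat top along its +y edge, rear face flush with the rear of the seat.


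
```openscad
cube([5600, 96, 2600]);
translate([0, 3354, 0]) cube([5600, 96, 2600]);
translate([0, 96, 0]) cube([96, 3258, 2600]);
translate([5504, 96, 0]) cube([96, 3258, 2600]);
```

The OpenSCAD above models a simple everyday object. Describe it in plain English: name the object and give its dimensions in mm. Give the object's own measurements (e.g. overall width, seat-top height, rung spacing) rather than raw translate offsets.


The wall frame of a small rectangular building: four walls, each 2600 mm tall and 96 mm thick, enclosing a footprint 5600 mm (x) by 3450 mm (y) outside-to-outside, with no floor or roof. The front and back walls (the −y and +y sides) span the full width; the two side walls fit between them.


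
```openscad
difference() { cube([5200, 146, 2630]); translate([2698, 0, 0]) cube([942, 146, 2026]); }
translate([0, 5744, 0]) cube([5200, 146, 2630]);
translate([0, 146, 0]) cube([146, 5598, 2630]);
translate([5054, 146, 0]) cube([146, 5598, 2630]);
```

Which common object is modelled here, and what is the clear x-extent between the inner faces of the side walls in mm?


A single room. The interior width is 4908 mm.

Four walls enclosing a rectangle with a door in the front wall — a room. Outside width 5200 minus two 146 mm walls gives 4908 mm.


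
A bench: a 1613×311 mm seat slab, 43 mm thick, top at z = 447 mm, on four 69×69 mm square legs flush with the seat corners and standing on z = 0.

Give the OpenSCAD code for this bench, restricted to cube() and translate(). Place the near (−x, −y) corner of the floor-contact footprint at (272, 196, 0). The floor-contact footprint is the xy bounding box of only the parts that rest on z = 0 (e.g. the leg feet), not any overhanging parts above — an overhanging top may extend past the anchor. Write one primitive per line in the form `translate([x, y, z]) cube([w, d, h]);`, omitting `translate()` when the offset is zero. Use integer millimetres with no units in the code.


// leg_h = 447 − 43 = 404
translate([272, 196, 404]) cube([1613, 311, 43]);
translate([272, 196, 0]) cube([69, 69, 404]);
translate([272, 438, 0]) cube([69, 69, 404]);
translate([1816, 196, 0]) cube([69, 69, 404]);
translate([1816, 438, 0]) cube([69, 69, 404]);


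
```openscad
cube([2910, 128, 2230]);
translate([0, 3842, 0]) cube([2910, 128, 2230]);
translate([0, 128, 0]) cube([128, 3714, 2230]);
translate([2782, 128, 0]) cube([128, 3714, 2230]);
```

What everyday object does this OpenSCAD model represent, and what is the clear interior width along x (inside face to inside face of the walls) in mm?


A house (or room) frame. The interior width is 2654 mm.

Four 2230 mm walls enclosing a rectangle with no floor or roof — a room or house frame. Outside width is 2910 mm and wall thickness is 128 mm, so the interior width is 2910 − 2 × 128 = 2654 mm.


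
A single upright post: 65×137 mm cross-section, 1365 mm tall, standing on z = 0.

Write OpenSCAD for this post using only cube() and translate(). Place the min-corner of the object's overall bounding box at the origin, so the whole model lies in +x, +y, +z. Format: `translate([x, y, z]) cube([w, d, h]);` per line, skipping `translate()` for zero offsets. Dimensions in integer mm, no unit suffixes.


cube([65, 137, 1365]);


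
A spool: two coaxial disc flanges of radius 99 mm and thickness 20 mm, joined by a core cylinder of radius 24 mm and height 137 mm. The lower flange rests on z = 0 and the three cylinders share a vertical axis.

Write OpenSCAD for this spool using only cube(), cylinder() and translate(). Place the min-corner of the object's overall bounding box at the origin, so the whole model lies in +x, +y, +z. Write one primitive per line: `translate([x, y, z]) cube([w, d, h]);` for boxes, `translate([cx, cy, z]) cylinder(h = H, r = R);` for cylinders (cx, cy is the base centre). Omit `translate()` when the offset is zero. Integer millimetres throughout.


translate([99, 99, 0]) cylinder(h = 20, r = 99);
translate([99, 99, 20]) cylinder(h = 137, r = 24);
translate([99, 99, 157]) cylinder(h = 20, r = 99);


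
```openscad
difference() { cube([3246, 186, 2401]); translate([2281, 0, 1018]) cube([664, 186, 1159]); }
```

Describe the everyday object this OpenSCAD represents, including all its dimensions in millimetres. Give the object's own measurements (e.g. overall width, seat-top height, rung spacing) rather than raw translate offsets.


A wall 3246 mm long (x), 186 mm thick (y), 2401 mm tall, with a rectangular window opening cut through it. The opening is 664 mm wide and 1159 mm tall; its sill is at z = 1018 mm and its near (−x) edge is 2281 mm from the wall's −x end. The opening passes through the full wall thickness.


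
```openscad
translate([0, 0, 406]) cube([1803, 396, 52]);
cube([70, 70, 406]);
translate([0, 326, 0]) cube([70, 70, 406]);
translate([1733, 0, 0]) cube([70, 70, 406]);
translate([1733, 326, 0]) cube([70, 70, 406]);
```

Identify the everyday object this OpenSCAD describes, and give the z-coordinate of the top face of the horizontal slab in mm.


A bench. The seat-top height is 458 mm.

A long slab on four corner posts — a bench. The slab sits at z = 406 with thickness 52, so the top is 406 + 52 = 458 mm.


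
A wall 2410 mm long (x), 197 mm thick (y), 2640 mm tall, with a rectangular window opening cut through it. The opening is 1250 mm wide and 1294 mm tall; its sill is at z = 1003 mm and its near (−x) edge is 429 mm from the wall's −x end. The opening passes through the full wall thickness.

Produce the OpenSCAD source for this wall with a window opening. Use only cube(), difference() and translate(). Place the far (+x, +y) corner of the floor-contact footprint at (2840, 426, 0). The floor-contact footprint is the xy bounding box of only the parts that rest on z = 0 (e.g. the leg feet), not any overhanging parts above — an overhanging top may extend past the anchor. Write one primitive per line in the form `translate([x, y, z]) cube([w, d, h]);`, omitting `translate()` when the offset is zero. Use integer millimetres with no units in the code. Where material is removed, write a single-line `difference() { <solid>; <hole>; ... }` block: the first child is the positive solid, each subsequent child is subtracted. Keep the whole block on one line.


difference() { translate([430, 229, 0]) cube([2410, 197, 2640]); translate([859, 229, 1003]) cube([1250, 197, 1294]); }


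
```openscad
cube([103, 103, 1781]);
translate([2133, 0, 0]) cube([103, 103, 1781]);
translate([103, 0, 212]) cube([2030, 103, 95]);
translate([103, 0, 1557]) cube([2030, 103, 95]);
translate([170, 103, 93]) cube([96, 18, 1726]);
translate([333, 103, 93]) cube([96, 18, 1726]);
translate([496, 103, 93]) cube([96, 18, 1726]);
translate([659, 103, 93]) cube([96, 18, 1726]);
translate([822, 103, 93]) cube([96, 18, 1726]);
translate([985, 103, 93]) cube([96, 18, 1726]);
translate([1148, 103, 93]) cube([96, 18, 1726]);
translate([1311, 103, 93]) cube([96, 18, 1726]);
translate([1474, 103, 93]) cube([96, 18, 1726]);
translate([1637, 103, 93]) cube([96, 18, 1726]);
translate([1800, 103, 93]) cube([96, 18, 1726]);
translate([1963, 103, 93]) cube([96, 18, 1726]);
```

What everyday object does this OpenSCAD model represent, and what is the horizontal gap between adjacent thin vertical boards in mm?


A fence section. The picket gap is 67 mm.

Two posts, two rails, 12 pickets — a fence section. Span 2030 mm holds 12 pickets of 96 mm with 13 equal gaps: ⌊(2030 − 12·96) / 13⌋ = 67 mm.


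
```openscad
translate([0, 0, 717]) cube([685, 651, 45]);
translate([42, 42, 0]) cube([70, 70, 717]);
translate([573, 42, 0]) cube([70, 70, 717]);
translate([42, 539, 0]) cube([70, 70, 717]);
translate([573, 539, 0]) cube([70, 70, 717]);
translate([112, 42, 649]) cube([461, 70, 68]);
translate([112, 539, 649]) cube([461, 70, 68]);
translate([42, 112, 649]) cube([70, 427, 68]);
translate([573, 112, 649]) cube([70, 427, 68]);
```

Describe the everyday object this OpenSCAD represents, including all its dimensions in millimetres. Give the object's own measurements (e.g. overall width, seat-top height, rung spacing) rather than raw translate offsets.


A table: top 685 mm (x) × 651 mm (y), 45 mm thick, upper face at z = 762 mm, on four 70×70 mm square legs, each inset 42 mm from the nearest pair of top edges from z = 0 to the bottom of the top. Four apron rails, 70 mm thick and 68 mm tall, run between adjacent legs with their top edges flush with the underside of the top and their outer faces flush with the legs' outer faces.


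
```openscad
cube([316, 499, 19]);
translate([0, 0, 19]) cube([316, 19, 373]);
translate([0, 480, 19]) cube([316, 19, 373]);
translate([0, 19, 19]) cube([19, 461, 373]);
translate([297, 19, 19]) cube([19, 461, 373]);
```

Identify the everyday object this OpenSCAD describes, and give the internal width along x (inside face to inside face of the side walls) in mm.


An open box. The internal width is 278 mm.

A 316×499 base slab with four walls standing on it — an open box. The base is 316 mm wide and the walls are 19 mm thick, so the internal width is 316 − 2 × 19 = 278 mm.


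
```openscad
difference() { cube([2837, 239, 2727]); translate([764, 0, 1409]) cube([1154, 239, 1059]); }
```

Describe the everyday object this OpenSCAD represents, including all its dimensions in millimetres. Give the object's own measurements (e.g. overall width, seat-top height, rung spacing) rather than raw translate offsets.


A wall 2837 mm long (x), 239 mm thick (y), 2727 mm tall, with a rectangular window opening cut through it. The opening is 1154 mm wide and 1059 mm tall; its sill is at z = 1409 mm and its near (−x) edge is 764 mm from the wall's −x end. The opening passes through the full wall thickness.


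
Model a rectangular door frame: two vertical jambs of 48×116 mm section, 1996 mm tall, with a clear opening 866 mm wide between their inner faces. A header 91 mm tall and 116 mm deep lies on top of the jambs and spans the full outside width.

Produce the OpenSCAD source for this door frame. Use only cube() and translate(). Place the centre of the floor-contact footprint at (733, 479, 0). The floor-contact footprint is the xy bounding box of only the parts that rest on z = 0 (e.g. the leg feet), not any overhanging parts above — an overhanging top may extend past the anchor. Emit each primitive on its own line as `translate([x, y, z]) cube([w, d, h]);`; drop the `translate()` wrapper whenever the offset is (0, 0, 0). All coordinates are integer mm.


translate([252, 421, 0]) cube([48, 116, 1996]);
translate([1166, 421, 0]) cube([48, 116, 1996]);
translate([252, 421, 1996]) cube([962, 116, 91]);


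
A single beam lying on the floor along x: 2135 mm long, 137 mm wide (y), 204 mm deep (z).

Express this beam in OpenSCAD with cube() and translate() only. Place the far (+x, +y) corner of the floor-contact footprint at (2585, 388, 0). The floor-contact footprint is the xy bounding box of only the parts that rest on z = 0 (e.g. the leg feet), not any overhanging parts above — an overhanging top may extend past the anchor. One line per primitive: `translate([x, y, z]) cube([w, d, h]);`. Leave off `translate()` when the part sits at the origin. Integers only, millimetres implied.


translate([450, 251, 0]) cube([2135, 137, 204]);


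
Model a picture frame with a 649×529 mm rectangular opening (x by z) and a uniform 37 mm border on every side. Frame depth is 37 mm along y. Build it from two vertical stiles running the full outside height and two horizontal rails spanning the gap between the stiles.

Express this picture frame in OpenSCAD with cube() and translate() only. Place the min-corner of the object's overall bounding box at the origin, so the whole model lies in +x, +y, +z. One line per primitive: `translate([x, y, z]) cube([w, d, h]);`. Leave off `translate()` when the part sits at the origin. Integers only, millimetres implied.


cube([37, 37, 603]);
translate([686, 0, 0]) cube([37, 37, 603]);
translate([37, 0, 0]) cube([649, 37, 37]);
translate([37, 0, 566]) cube([649, 37, 37]);


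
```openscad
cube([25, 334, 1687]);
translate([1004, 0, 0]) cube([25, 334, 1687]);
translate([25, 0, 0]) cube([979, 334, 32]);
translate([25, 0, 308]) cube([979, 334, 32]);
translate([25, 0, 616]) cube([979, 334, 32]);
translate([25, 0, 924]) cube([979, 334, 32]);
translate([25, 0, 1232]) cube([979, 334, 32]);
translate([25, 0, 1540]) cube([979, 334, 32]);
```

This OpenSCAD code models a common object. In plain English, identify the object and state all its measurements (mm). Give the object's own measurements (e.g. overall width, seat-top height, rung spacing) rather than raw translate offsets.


An open bookshelf. Two side panels, each 25 mm thick, 334 mm deep and 1687 mm tall, stand 1029 mm apart (outside-to-outside). Between them sit 6 shelves, each 32 mm thick and 334 mm deep, spanning the full gap between the sides. The bottom shelf rests on the floor (its underside at z = 0) and the clear gap between one shelf's top and the next shelf's underside is 276 mm.


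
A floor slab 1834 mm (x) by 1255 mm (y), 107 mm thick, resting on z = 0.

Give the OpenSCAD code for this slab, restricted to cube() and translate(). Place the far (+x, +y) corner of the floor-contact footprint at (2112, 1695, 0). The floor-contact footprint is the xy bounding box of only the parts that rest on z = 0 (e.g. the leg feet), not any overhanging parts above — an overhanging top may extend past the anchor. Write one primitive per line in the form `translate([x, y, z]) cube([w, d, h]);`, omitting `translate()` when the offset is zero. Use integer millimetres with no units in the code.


translate([278, 440, 0]) cube([1834, 1255, 107]);


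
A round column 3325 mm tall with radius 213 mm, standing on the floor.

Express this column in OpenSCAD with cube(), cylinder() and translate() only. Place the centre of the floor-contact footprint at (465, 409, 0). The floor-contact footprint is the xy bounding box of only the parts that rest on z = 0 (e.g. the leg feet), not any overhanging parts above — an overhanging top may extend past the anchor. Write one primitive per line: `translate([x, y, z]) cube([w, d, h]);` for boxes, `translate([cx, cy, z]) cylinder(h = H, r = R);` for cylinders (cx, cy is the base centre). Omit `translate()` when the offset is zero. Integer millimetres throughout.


translate([465, 409, 0]) cylinder(h = 3325, r = 213);


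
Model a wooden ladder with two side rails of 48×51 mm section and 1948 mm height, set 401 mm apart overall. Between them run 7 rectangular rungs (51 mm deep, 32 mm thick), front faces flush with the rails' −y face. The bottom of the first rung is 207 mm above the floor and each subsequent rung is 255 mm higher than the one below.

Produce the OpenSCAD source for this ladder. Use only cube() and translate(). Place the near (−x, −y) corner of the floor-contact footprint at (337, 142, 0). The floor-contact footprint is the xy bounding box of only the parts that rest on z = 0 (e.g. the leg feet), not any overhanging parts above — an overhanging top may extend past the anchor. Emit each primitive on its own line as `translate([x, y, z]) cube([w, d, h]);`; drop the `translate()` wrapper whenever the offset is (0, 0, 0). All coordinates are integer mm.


translate([337, 142, 0]) cube([48, 51, 1948]);
translate([690, 142, 0]) cube([48, 51, 1948]);
translate([385, 142, 207]) cube([305, 51, 32]);
translate([385, 142, 462]) cube([305, 51, 32]);
translate([385, 142, 717]) cube([305, 51, 32]);
translate([385, 142, 972]) cube([305, 51, 32]);
translate([385, 142, 1227]) cube([305, 51, 32]);
translate([385, 142, 1482]) cube([305, 51, 32]);
translate([385, 142, 1737]) cube([305, 51, 32]);


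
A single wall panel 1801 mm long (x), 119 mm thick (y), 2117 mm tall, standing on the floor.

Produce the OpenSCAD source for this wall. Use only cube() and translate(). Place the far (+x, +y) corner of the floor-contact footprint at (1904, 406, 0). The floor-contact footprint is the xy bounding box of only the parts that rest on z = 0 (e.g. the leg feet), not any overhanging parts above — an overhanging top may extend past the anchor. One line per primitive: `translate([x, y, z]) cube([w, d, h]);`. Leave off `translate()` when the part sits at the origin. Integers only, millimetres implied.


translate([103, 287, 0]) cube([1801, 119, 2117]);


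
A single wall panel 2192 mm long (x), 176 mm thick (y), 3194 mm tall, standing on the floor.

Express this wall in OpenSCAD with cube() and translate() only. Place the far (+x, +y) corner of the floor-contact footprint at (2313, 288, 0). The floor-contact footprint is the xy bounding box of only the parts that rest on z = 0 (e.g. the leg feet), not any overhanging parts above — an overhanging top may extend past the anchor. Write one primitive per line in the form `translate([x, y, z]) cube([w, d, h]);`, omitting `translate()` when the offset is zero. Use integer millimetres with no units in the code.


translate([121, 112, 0]) cube([2192, 176, 3194]);


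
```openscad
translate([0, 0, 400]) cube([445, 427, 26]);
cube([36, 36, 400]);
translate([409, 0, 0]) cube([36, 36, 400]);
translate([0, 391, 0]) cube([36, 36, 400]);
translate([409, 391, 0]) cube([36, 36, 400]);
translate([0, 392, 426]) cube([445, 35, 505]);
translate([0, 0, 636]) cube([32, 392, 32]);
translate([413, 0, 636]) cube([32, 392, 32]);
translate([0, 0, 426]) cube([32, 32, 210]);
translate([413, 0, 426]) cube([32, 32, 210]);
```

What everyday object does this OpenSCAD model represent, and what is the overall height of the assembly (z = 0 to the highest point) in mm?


A chair. The overall height is 931 mm.

A slab on four corner posts with a tall panel at the back — a chair. The seat slab sits at z = 400 with thickness 26, and the 505 mm backrest starts at the seat top, so the overall height is 400 + 26 + 505 = 931 mm.


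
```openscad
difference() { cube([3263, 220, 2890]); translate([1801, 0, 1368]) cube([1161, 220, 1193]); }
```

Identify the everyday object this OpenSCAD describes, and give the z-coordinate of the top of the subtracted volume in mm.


A wall with a window opening. The window head height is 2561 mm.

A wall with a rectangular opening subtracted — a window. Sill at z = 1368, opening 1193 mm tall, so the head is at 1368 + 1193 = 2561 mm.


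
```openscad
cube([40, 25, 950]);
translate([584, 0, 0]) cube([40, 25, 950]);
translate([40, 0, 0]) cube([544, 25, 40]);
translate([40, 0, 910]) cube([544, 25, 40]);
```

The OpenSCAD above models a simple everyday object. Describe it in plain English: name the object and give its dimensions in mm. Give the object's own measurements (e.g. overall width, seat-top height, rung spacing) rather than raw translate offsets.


A rectangular picture frame lying in the x–z plane (depth along y). The opening is 544 mm wide (x) by 870 mm tall (z), surrounded by a border 40 mm wide on all four sides. The frame is 25 mm deep and is made of two full-height vertical stiles with two horizontal rails fitted between them.


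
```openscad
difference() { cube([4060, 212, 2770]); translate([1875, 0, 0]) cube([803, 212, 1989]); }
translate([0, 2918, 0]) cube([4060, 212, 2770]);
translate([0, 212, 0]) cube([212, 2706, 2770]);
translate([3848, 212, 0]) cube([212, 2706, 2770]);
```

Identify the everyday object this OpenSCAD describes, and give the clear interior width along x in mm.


A single room. The interior width is 3636 mm.

Four walls enclosing a rectangle with a door in the front wall — a room. Outside width 4060 minus two 212 mm walls gives 3636 mm.


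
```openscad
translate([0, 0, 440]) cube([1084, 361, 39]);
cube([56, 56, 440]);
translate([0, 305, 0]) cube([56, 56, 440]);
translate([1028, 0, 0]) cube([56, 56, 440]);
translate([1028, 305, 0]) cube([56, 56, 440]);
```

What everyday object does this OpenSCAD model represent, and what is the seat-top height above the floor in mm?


A bench. The seat-top height is 479 mm.

A long slab on four corner posts — a bench. The slab sits at z = 440 with thickness 39, so the top is 440 + 39 = 479 mm.


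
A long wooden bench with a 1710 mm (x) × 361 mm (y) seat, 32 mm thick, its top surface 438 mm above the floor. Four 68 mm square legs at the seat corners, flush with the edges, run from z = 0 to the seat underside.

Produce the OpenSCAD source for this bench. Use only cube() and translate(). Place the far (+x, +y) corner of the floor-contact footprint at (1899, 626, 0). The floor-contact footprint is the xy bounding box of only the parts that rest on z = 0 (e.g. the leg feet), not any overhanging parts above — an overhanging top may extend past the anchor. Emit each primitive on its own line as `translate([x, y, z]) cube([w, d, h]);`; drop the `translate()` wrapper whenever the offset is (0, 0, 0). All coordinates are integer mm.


translate([189, 265, 406]) cube([1710, 361, 32]);
translate([189, 265, 0]) cube([68, 68, 406]);
translate([189, 558, 0]) cube([68, 68, 406]);
translate([1831, 265, 0]) cube([68, 68, 406]);
translate([1831, 558, 0]) cube([68, 68, 406]);


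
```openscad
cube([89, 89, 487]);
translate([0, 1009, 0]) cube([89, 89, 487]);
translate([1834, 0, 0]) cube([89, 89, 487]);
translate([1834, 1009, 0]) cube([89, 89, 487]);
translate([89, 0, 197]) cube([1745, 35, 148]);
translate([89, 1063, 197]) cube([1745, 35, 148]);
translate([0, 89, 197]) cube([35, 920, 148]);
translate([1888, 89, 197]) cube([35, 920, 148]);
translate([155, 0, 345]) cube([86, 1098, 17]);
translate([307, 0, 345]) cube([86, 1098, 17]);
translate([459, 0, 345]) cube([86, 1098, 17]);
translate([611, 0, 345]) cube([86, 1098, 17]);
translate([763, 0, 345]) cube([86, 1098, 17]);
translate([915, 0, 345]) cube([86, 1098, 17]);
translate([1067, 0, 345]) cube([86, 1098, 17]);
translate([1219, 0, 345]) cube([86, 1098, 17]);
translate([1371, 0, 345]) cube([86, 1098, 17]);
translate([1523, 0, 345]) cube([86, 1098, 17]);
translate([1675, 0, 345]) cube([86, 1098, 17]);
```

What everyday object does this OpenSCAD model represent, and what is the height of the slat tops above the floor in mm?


A bed frame. The slat-top height is 362 mm.

Four posts, four rails, and a row of slats — a bed frame. Slats sit on the rails at z = 197 + 148 = 345; with slat thickness 17, the top is 362 mm.


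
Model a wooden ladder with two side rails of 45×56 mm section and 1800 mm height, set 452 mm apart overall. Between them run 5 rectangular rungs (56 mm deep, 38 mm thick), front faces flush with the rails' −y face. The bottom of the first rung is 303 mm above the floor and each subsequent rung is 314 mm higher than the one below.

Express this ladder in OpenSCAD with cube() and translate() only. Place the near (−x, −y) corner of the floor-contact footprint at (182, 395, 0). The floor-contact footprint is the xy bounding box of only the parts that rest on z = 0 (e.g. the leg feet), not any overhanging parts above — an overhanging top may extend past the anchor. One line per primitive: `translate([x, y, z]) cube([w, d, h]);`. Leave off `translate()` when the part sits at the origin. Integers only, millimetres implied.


// rung span = 452 - 2*45 = 362
// rung[k] z = 303 + k*314
translate([182, 395, 0]) cube([45, 56, 1800]);
translate([589, 395, 0]) cube([45, 56, 1800]);
translate([227, 395, 303]) cube([362, 56, 38]);
translate([227, 395, 617]) cube([362, 56, 38]);
translate([227, 395, 931]) cube([362, 56, 38]);
translate([227, 395, 1245]) cube([362, 56, 38]);
translate([227, 395, 1559]) cube([362, 56, 38]);


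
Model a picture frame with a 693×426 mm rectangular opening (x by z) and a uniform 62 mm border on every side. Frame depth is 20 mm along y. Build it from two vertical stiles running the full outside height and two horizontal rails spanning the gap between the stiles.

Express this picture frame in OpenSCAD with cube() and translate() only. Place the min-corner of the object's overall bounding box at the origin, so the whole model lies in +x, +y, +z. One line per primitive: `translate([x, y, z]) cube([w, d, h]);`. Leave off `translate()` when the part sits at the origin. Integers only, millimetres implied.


cube([62, 20, 550]);
translate([755, 0, 0]) cube([62, 20, 550]);
translate([62, 0, 0]) cube([693, 20, 62]);
translate([62, 0, 488]) cube([693, 20, 62]);


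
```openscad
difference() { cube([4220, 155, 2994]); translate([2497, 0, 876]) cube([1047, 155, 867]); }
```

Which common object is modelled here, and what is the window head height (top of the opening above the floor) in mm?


A wall with a window opening. The window head height is 1743 mm.

A wall with a rectangular opening subtracted — a window. Sill at z = 876, opening 867 mm tall, so the head is at 876 + 867 = 1743 mm.


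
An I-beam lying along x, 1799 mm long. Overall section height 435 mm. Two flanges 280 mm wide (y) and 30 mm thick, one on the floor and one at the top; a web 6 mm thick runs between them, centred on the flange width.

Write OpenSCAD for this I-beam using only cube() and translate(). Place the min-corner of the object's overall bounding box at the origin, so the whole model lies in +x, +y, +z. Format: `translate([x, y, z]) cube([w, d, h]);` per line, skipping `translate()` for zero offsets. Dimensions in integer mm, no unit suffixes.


cube([1799, 280, 30]);
translate([0, 137, 30]) cube([1799, 6, 375]);
translate([0, 0, 405]) cube([1799, 280, 30]);


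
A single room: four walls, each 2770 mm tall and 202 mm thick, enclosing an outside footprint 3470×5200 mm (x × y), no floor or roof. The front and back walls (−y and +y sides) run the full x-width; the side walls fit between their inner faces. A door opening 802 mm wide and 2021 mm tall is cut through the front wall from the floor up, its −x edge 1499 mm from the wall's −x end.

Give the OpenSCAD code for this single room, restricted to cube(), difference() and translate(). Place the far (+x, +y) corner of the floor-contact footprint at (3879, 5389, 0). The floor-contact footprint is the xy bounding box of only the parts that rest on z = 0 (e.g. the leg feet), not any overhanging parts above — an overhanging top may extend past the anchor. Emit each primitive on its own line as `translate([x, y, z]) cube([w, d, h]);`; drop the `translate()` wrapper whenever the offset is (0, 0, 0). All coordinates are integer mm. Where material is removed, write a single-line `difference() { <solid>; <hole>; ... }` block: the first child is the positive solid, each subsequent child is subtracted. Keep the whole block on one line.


difference() { translate([409, 189, 0]) cube([3470, 202, 2770]); translate([1908, 189, 0]) cube([802, 202, 2021]); }
translate([409, 5187, 0]) cube([3470, 202, 2770]);
translate([409, 391, 0]) cube([202, 4796, 2770]);
translate([3677, 391, 0]) cube([202, 4796, 2770]);


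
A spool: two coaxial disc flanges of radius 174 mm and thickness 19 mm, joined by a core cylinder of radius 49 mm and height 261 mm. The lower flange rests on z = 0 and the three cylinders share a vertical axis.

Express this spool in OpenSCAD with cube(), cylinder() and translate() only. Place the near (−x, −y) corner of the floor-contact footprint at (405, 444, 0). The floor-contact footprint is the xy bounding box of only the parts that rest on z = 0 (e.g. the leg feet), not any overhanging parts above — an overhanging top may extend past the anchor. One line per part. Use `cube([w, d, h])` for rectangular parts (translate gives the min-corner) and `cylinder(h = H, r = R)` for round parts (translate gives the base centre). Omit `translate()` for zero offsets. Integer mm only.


translate([579, 618, 0]) cylinder(h = 19, r = 174);
translate([579, 618, 19]) cylinder(h = 261, r = 49);
translate([579, 618, 280]) cylinder(h = 19, r = 174);


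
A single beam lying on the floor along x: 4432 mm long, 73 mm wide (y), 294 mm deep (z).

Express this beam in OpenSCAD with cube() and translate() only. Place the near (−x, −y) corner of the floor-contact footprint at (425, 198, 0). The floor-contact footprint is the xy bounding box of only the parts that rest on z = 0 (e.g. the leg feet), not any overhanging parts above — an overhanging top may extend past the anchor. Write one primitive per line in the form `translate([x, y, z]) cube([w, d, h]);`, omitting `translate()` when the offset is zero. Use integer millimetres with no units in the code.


translate([425, 198, 0]) cube([4432, 73, 294]);


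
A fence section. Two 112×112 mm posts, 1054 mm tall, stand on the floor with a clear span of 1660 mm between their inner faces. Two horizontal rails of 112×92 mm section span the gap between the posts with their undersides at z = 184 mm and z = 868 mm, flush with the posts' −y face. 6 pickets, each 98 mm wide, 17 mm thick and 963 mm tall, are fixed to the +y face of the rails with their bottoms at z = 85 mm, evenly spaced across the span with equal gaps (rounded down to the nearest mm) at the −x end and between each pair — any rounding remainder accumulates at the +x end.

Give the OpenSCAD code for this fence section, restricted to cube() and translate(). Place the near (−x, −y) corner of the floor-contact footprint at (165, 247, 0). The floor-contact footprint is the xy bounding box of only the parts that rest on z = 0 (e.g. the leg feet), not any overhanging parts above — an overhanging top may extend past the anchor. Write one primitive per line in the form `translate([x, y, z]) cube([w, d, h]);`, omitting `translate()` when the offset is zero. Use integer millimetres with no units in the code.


translate([165, 247, 0]) cube([112, 112, 1054]);
translate([1937, 247, 0]) cube([112, 112, 1054]);
translate([277, 247, 184]) cube([1660, 112, 92]);
translate([277, 247, 868]) cube([1660, 112, 92]);
translate([430, 359, 85]) cube([98, 17, 963]);
translate([681, 359, 85]) cube([98, 17, 963]);
translate([932, 359, 85]) cube([98, 17, 963]);
translate([1183, 359, 85]) cube([98, 17, 963]);
translate([1434, 359, 85]) cube([98, 17, 963]);
translate([1685, 359, 85]) cube([98, 17, 963]);


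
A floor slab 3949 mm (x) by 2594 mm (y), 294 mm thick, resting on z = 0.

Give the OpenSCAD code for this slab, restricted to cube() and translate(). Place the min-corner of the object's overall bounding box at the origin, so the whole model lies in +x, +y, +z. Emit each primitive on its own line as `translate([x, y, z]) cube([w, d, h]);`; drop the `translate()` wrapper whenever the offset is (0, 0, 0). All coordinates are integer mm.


cube([3949, 2594, 294]);


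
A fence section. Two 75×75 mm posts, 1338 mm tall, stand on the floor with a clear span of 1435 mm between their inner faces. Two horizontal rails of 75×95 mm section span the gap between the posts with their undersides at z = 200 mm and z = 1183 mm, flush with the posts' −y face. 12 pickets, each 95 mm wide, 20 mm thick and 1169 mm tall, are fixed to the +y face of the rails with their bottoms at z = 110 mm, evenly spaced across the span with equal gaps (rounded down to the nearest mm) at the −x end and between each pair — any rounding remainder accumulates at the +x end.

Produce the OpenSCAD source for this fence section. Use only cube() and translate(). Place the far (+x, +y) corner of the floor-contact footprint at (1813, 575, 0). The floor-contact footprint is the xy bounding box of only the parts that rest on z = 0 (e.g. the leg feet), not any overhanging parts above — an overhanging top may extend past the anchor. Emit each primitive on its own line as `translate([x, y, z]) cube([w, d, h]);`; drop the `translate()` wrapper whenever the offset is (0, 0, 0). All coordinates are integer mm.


translate([228, 500, 0]) cube([75, 75, 1338]);
translate([1738, 500, 0]) cube([75, 75, 1338]);
translate([303, 500, 200]) cube([1435, 75, 95]);
translate([303, 500, 1183]) cube([1435, 75, 95]);
translate([325, 575, 110]) cube([95, 20, 1169]);
translate([442, 575, 110]) cube([95, 20, 1169]);
translate([559, 575, 110]) cube([95, 20, 1169]);
translate([676, 575, 110]) cube([95, 20, 1169]);
translate([793, 575, 110]) cube([95, 20, 1169]);
translate([910, 575, 110]) cube([95, 20, 1169]);
translate([1027, 575, 110]) cube([95, 20, 1169]);
translate([1144, 575, 110]) cube([95, 20, 1169]);
translate([1261, 575, 110]) cube([95, 20, 1169]);
translate([1378, 575, 110]) cube([95, 20, 1169]);
translate([1495, 575, 110]) cube([95, 20, 1169]);
translate([1612, 575, 110]) cube([95, 20, 1169]);


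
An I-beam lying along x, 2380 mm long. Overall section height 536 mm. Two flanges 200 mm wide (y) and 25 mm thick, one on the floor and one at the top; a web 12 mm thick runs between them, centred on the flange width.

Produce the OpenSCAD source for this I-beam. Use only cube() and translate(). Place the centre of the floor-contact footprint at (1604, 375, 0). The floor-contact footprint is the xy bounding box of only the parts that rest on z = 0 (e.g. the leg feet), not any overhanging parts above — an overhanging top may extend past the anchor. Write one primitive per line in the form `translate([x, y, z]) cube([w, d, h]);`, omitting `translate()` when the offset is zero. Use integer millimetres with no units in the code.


translate([414, 275, 0]) cube([2380, 200, 25]);
translate([414, 369, 25]) cube([2380, 12, 486]);
translate([414, 275, 511]) cube([2380, 200, 25]);


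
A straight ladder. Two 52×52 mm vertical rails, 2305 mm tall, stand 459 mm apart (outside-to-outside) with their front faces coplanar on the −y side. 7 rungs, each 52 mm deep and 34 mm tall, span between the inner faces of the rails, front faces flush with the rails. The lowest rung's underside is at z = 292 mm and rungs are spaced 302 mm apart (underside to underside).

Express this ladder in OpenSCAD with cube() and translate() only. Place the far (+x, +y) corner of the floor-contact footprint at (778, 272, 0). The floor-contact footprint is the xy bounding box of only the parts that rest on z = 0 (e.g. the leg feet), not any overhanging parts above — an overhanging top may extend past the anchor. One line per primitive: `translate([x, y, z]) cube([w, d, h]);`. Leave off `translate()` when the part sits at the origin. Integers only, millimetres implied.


translate([319, 220, 0]) cube([52, 52, 2305]);
translate([726, 220, 0]) cube([52, 52, 2305]);
translate([371, 220, 292]) cube([355, 52, 34]);
translate([371, 220, 594]) cube([355, 52, 34]);
translate([371, 220, 896]) cube([355, 52, 34]);
translate([371, 220, 1198]) cube([355, 52, 34]);
translate([371, 220, 1500]) cube([355, 52, 34]);
translate([371, 220, 1802]) cube([355, 52, 34]);
translate([371, 220, 2104]) cube([355, 52, 34]);


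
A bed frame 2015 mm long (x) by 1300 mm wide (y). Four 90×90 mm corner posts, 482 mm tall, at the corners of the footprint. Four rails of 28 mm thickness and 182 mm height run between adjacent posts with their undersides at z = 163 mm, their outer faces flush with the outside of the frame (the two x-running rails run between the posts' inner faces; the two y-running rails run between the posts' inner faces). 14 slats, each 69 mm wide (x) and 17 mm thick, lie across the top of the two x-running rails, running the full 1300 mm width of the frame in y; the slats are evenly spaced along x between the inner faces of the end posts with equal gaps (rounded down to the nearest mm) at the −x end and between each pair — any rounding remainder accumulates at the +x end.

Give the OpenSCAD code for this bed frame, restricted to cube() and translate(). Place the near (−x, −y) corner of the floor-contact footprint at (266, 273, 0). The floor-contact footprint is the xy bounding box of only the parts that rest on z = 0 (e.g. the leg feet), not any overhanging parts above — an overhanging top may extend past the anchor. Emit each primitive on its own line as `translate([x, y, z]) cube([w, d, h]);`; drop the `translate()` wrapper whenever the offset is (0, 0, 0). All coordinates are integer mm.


translate([266, 273, 0]) cube([90, 90, 482]);
translate([266, 1483, 0]) cube([90, 90, 482]);
translate([2191, 273, 0]) cube([90, 90, 482]);
translate([2191, 1483, 0]) cube([90, 90, 482]);
translate([356, 273, 163]) cube([1835, 28, 182]);
translate([356, 1545, 163]) cube([1835, 28, 182]);
translate([266, 363, 163]) cube([28, 1120, 182]);
translate([2253, 363, 163]) cube([28, 1120, 182]);
translate([413, 273, 345]) cube([69, 1300, 17]);
translate([539, 273, 345]) cube([69, 1300, 17]);
translate([665, 273, 345]) cube([69, 1300, 17]);
translate([791, 273, 345]) cube([69, 1300, 17]);
translate([917, 273, 345]) cube([69, 1300, 17]);
translate([1043, 273, 345]) cube([69, 1300, 17]);
translate([1169, 273, 345]) cube([69, 1300, 17]);
translate([1295, 273, 345]) cube([69, 1300, 17]);
translate([1421, 273, 345]) cube([69, 1300, 17]);
translate([1547, 273, 345]) cube([69, 1300, 17]);
translate([1673, 273, 345]) cube([69, 1300, 17]);
translate([1799, 273, 345]) cube([69, 1300, 17]);
translate([1925, 273, 345]) cube([69, 1300, 17]);
translate([2051, 273, 345]) cube([69, 1300, 17]);
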